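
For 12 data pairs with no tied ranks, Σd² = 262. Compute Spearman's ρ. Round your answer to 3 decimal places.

ρ = 1 − 6Σd² / [n(n²−1)] = 1 − 6×262 / (12×143)
  = 1 − 1572/1716 = 1 − 0.9161 ≈ 0.084

0.084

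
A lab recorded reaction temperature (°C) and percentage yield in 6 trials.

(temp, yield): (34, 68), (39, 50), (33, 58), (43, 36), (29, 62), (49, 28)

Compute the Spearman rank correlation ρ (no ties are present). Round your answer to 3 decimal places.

Rank temp: 3, 4, 2, 5, 1, 6
Rank yield: 6, 3, 4, 2, 5, 1
d = rank(temp) − rank(yield): -3, 1, -2, 3, -4, 5; Σd² = 64
ρ = 1 − 6Σd² / [n(n²−1)] = 1 − 6×64 / (6×35) = 1 − 384/210 ≈ -0.829

-0.829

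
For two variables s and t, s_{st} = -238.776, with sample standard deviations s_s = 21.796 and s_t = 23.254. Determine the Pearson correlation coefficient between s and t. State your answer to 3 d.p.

-0.471

r = Cov(s,t) / (s_s · s_t) = -238.776 / (21.796 × 23.254)
  = -238.776 / 506.8442 ≈ -0.471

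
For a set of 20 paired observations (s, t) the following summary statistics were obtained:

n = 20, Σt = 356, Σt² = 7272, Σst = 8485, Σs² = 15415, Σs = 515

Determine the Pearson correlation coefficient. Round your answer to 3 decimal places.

-0.481

r = (nΣst − ΣsΣt) / √[(nΣs² − (Σs)²)(nΣt² − (Σt)²)]
Numerator: 20×8485 − 515×356 = -13640
Denominator: √[(308300 − 265225)(145440 − 126736)] = √[43075 × 18704] = 28384.4112
r = -13640 / 28384.4112 ≈ -0.481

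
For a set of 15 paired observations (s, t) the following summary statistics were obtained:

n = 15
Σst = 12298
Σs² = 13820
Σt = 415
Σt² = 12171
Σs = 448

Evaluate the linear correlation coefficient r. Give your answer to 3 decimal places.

-0.176

r = (nΣst − ΣsΣt) / √[(nΣs² − (Σs)²)(nΣt² − (Σt)²)]
Numerator: 15×12298 − 448×415 = -1450
Denominator: √[(207300 − 200704)(182565 − 172225)] = √[6596 × 10340] = 8258.4890
r = -1450 / 8258.4890 ≈ -0.176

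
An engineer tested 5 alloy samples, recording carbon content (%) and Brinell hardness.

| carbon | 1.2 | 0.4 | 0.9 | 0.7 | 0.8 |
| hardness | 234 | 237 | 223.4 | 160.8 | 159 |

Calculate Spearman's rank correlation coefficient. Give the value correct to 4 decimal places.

Rank carbon: 5, 1, 4, 2, 3
Rank hardness: 4, 5, 3, 2, 1
d = rank(carbon) − rank(hardness): 1, -4, 1, 0, 2; Σd² = 22
ρ = 1 − 6Σd² / [n(n²−1)] = 1 − 6×22 / (5×24) = 1 − 132/120 ≈ -0.1000

-0.1000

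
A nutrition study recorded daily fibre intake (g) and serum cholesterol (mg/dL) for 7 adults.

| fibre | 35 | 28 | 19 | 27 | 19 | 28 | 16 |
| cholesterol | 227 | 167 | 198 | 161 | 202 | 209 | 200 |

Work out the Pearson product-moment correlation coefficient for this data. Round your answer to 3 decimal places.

n = 7, Σx = 172, Σy = 1364, Σx² = 4500, Σy² = 269028, Σxy = 33620
nΣxy − ΣxΣy = 235340 − 234608 = 732
nΣx² − (Σx)² = 31500 − 29584 = 1916; nΣy² − (Σy)² = 1883196 − 1860496 = 22700
r = 732 / √(1916 × 22700) = 732 / 6594.9375 ≈ 0.111

0.111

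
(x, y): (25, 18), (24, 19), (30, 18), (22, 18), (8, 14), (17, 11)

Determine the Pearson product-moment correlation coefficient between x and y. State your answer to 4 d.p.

0.6915

n = 6, Σx = 126, Σy = 98, Σx² = 2938, Σy² = 1650, Σxy = 2141
nΣxy − ΣxΣy = 12846 − 12348 = 498
nΣx² − (Σx)² = 17628 − 15876 = 1752; nΣy² − (Σy)² = 9900 − 9604 = 296
r = 498 / √(1752 × 296) = 498 / 720.1333 ≈ 0.6915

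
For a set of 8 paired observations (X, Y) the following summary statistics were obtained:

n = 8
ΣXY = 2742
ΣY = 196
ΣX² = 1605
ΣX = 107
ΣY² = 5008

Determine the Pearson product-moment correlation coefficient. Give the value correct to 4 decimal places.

0.6367

r = (nΣXY − ΣXΣY) / √[(nΣX² − (ΣX)²)(nΣY² − (ΣY)²)]
Numerator: 8×2742 − 107×196 = 964
Denominator: √[(12840 − 11449)(40064 − 38416)] = √[1391 × 1648] = 1514.0568
r = 964 / 1514.0568 ≈ 0.6367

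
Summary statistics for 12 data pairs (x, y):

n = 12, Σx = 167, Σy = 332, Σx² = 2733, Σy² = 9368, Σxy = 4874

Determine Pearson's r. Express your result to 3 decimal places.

r = (nΣxy − ΣxΣy) / √[(nΣx² − (Σx)²)(nΣy² − (Σy)²)]
Numerator: 12×4874 − 167×332 = 3044
Denominator: √[(32796 − 27889)(112416 − 110224)] = √[4907 × 2192] = 3279.6561
r = 3044 / 3279.6561 ≈ 0.928

0.928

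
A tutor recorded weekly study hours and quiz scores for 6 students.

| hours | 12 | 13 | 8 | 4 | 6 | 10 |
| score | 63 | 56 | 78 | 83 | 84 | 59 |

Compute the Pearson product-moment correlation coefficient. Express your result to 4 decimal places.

-0.9217

n = 6, Σx = 53, Σy = 423, Σx² = 529, Σy² = 30615, Σxy = 3534
nΣxy − ΣxΣy = 21204 − 22419 = -1215
nΣx² − (Σx)² = 3174 − 2809 = 365; nΣy² − (Σy)² = 183690 − 178929 = 4761
r = -1215 / √(365 × 4761) = -1215 / 1318.2431 ≈ -0.9217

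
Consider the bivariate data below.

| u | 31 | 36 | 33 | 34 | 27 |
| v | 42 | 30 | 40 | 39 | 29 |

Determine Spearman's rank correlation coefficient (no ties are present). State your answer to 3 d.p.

0.000

Rank u: 2, 5, 3, 4, 1
Rank v: 5, 2, 4, 3, 1
d = rank(u) − rank(v): -3, 3, -1, 1, 0; Σd² = 20
ρ = 1 − 6Σd² / [n(n²−1)] = 1 − 6×20 / (5×24) = 1 − 120/120 ≈ 0.000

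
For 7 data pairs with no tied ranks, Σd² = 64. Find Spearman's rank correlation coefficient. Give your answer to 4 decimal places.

-0.1429

ρ = 1 − 6Σd² / [n(n²−1)] = 1 − 6×64 / (7×48)
  = 1 − 384/336 = 1 − 1.14286 ≈ -0.1429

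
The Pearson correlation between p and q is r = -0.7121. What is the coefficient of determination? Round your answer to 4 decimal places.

0.5071

r² = (-0.7121)² = 0.5071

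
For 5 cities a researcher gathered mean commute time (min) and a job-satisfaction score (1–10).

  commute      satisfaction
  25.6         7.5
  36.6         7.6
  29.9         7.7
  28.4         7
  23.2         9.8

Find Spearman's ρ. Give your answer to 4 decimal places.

Rank commute: 2, 5, 4, 3, 1
Rank satisfaction: 2, 3, 4, 1, 5
d = rank(commute) − rank(satisfaction): 0, 2, 0, 2, -4; Σd² = 24
ρ = 1 − 6Σd² / [n(n²−1)] = 1 − 6×24 / (5×24) = 1 − 144/120 ≈ -0.2000

-0.2000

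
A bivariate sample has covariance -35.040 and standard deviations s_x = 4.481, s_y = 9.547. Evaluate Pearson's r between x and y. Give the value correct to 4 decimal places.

r = Cov(x,y) / (s_x · s_y) = -35.040 / (4.481 × 9.547)
  = -35.040 / 42.7801 ≈ -0.8191

-0.8191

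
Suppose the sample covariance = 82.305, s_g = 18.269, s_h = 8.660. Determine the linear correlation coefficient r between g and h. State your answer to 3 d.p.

r = Cov(g,h) / (s_g · s_h) = 82.305 / (18.269 × 8.660)
  = 82.305 / 158.2095 ≈ 0.520

0.520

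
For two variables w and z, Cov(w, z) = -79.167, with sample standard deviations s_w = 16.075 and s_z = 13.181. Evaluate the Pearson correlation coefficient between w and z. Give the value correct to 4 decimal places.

r = Cov(w,z) / (s_w · s_z) = -79.167 / (16.075 × 13.181)
  = -79.167 / 211.8846 ≈ -0.3736

-0.3736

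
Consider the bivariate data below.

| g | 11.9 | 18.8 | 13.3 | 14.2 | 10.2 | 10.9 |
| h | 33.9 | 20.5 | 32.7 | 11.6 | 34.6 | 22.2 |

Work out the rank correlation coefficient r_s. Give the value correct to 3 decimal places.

Rank g: 3, 6, 4, 5, 1, 2
Rank h: 5, 2, 4, 1, 6, 3
d = rank(g) − rank(h): -2, 4, 0, 4, -5, -1; Σd² = 62
ρ = 1 − 6Σd² / [n(n²−1)] = 1 − 6×62 / (6×35) = 1 − 372/210 ≈ -0.771

-0.771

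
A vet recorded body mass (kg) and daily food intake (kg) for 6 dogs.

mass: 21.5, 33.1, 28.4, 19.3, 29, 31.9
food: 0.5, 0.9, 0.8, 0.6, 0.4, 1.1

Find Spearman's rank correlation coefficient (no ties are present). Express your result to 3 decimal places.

Rank mass: 2, 6, 3, 1, 4, 5
Rank food: 2, 5, 4, 3, 1, 6
d = rank(mass) − rank(food): 0, 1, -1, -2, 3, -1; Σd² = 16
ρ = 1 − 6Σd² / [n(n²−1)] = 1 − 6×16 / (6×35) = 1 − 96/210 ≈ 0.543

0.543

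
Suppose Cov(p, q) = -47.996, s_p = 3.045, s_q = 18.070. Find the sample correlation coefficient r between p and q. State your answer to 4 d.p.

r = Cov(p,q) / (s_p · s_q) = -47.996 / (3.045 × 18.070)
  = -47.996 / 55.0232 ≈ -0.8723

-0.8723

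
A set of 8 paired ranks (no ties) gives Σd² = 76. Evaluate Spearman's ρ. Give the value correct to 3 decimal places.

ρ = 1 − 6Σd² / [n(n²−1)] = 1 − 6×76 / (8×63)
  = 1 − 456/504 = 1 − 0.9048 ≈ 0.095

0.095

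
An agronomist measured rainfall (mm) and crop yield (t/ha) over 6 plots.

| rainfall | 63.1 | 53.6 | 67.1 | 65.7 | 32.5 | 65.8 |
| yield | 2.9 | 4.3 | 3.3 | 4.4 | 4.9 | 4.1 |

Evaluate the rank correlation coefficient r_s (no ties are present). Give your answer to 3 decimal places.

Rank rainfall: 3, 2, 6, 4, 1, 5
Rank yield: 1, 4, 2, 5, 6, 3
d = rank(rainfall) − rank(yield): 2, -2, 4, -1, -5, 2; Σd² = 54
ρ = 1 − 6Σd² / [n(n²−1)] = 1 − 6×54 / (6×35) = 1 − 324/210 ≈ -0.543

-0.543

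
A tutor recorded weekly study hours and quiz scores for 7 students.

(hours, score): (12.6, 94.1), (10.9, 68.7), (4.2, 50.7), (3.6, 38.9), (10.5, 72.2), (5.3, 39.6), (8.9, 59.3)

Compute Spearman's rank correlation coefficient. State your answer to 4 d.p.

0.9286

Rank hours: 7, 6, 2, 1, 5, 3, 4
Rank score: 7, 5, 3, 1, 6, 2, 4
d = rank(hours) − rank(score): 0, 1, -1, 0, -1, 1, 0; Σd² = 4
ρ = 1 − 6Σd² / [n(n²−1)] = 1 − 6×4 / (7×48) = 1 − 24/336 ≈ 0.9286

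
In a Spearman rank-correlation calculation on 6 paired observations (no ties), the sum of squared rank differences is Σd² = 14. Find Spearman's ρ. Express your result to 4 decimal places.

0.6000

ρ = 1 − 6Σd² / [n(n²−1)] = 1 − 6×14 / (6×35)
  = 1 − 84/210 = 1 − 0.40000 ≈ 0.6000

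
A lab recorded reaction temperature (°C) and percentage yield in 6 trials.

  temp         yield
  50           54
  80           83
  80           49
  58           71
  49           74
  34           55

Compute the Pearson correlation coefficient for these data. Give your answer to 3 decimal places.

n = 6, Σx = 351, Σy = 386, Σx² = 22221, Σy² = 25748, Σxy = 22874
nΣxy − ΣxΣy = 137244 − 135486 = 1758
nΣx² − (Σx)² = 133326 − 123201 = 10125; nΣy² − (Σy)² = 154488 − 148996 = 5492
r = 1758 / √(10125 × 5492) = 1758 / 7456.9766 ≈ 0.236

0.236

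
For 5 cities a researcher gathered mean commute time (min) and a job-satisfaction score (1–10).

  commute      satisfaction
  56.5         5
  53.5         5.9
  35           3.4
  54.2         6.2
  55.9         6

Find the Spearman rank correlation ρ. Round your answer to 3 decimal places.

0.300

Rank commute: 5, 2, 1, 3, 4
Rank satisfaction: 2, 3, 1, 5, 4
d = rank(commute) − rank(satisfaction): 3, -1, 0, -2, 0; Σd² = 14
ρ = 1 − 6Σd² / [n(n²−1)] = 1 − 6×14 / (5×24) = 1 − 84/120 ≈ 0.300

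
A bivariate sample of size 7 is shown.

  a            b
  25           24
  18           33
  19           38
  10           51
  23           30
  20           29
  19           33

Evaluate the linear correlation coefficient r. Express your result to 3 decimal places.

-0.948

n = 7, Σa = 134, Σb = 238, Σa² = 2700, Σb² = 8540, Σab = 4323
nΣab − ΣaΣb = 30261 − 31892 = -1631
nΣa² − (Σa)² = 18900 − 17956 = 944; nΣb² − (Σb)² = 59780 − 56644 = 3136
r = -1631 / √(944 × 3136) = -1631 / 1720.5766 ≈ -0.948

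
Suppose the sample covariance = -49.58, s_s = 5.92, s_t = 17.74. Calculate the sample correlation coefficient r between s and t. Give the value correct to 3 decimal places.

-0.472

r = Cov(s,t) / (s_s · s_t) = -49.58 / (5.92 × 17.74)
  = -49.58 / 105.0208 ≈ -0.472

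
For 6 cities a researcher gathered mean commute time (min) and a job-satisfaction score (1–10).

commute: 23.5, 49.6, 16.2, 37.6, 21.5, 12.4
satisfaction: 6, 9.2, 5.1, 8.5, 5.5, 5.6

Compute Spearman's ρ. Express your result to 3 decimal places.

Rank commute: 4, 6, 2, 5, 3, 1
Rank satisfaction: 4, 6, 1, 5, 2, 3
d = rank(commute) − rank(satisfaction): 0, 0, 1, 0, 1, -2; Σd² = 6
ρ = 1 − 6Σd² / [n(n²−1)] = 1 − 6×6 / (6×35) = 1 − 36/210 ≈ 0.829

0.829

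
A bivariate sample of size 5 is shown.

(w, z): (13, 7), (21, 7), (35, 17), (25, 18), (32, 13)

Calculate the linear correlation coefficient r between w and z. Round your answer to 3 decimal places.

0.737

n = 5, Σw = 126, Σz = 62, Σw² = 3484, Σz² = 880, Σwz = 1699
nΣwz − ΣwΣz = 8495 − 7812 = 683
nΣw² − (Σw)² = 17420 − 15876 = 1544; nΣz² − (Σz)² = 4400 − 3844 = 556
r = 683 / √(1544 × 556) = 683 / 926.5333 ≈ 0.737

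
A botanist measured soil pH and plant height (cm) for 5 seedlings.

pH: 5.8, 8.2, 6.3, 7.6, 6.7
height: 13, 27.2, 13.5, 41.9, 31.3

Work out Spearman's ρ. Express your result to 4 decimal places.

Rank pH: 1, 5, 2, 4, 3
Rank height: 1, 3, 2, 5, 4
d = rank(pH) − rank(height): 0, 2, 0, -1, -1; Σd² = 6
ρ = 1 − 6Σd² / [n(n²−1)] = 1 − 6×6 / (5×24) = 1 − 36/120 ≈ 0.7000

0.7000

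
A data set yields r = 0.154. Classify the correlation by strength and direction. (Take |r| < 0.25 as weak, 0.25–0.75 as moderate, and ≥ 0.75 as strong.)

r = 0.154 > 0 so the relationship is positive.
|r| = 0.154, which falls in the weak range.

weak positive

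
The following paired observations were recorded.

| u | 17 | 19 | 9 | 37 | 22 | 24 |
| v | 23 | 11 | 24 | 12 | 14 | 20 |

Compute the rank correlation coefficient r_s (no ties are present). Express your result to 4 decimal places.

-0.6000

Rank u: 2, 3, 1, 6, 4, 5
Rank v: 5, 1, 6, 2, 3, 4
d = rank(u) − rank(v): -3, 2, -5, 4, 1, 1; Σd² = 56
ρ = 1 − 6Σd² / [n(n²−1)] = 1 − 6×56 / (6×35) = 1 − 336/210 ≈ -0.6000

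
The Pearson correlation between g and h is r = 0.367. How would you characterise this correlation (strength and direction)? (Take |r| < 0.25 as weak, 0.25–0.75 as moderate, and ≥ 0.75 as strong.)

r = 0.367 > 0 so the relationship is positive.
|r| = 0.367, which falls in the moderate range.

moderate positive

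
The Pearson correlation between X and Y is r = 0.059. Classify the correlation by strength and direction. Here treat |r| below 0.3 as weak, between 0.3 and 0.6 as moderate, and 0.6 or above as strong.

weak positive

r = 0.059 > 0 so the relationship is positive.
|r| = 0.059, which falls in the weak range.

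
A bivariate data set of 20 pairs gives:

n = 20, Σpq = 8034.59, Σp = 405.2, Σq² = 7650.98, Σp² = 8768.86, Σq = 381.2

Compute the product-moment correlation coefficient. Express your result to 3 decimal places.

r = (nΣpq − ΣpΣq) / √[(nΣp² − (Σp)²)(nΣq² − (Σq)²)]
Numerator: 20×8034.59 − 405.2×381.2 = 6229.56
Denominator: √[(175377.2 − 164187.04)(153019.6 − 145313.44)] = √[11190.16 × 7706.16] = 9286.1813
r = 6229.56 / 9286.1813 ≈ 0.671

0.671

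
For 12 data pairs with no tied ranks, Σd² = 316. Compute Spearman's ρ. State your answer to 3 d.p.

-0.105

ρ = 1 − 6Σd² / [n(n²−1)] = 1 − 6×316 / (12×143)
  = 1 − 1896/1716 = 1 − 1.1049 ≈ -0.105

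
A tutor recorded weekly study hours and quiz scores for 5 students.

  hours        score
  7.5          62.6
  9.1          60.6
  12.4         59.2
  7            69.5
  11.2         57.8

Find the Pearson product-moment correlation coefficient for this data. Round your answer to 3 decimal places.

-0.812

n = 5, Σx = 47.2, Σy = 309.7, Σx² = 467.26, Σy² = 19266.85, Σxy = 2888.9
nΣxy − ΣxΣy = 14444.5 − 14617.84 = -173.34
nΣx² − (Σx)² = 2336.3 − 2227.84 = 108.46; nΣy² − (Σy)² = 96334.25 − 95914.09 = 420.16
r = -173.34 / √(108.46 × 420.16) = -173.34 / 213.4726 ≈ -0.812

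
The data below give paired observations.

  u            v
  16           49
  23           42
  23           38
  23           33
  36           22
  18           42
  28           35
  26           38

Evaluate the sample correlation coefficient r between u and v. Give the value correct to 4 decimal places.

-0.9175

n = 8, Σu = 193, Σv = 299, Σu² = 4923, Σv² = 11615, Σuv = 6899
nΣuv − ΣuΣv = 55192 − 57707 = -2515
nΣu² − (Σu)² = 39384 − 37249 = 2135; nΣv² − (Σv)² = 92920 − 89401 = 3519
r = -2515 / √(2135 × 3519) = -2515 / 2740.9971 ≈ -0.9175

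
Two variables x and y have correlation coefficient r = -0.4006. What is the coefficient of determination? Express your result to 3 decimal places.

r² = (-0.4006)² = 0.160

0.160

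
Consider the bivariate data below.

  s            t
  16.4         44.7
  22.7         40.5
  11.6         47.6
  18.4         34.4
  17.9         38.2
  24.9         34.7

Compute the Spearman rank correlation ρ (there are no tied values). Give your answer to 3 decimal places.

-0.714

Rank s: 2, 5, 1, 4, 3, 6
Rank t: 5, 4, 6, 1, 3, 2
d = rank(s) − rank(t): -3, 1, -5, 3, 0, 4; Σd² = 60
ρ = 1 − 6Σd² / [n(n²−1)] = 1 − 6×60 / (6×35) = 1 − 360/210 ≈ -0.714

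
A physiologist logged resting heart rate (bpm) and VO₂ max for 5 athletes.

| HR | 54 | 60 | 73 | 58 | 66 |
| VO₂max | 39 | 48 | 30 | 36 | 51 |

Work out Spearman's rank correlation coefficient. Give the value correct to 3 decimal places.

Rank HR: 1, 3, 5, 2, 4
Rank VO₂max: 3, 4, 1, 2, 5
d = rank(HR) − rank(VO₂max): -2, -1, 4, 0, -1; Σd² = 22
ρ = 1 − 6Σd² / [n(n²−1)] = 1 − 6×22 / (5×24) = 1 − 132/120 ≈ -0.100

-0.100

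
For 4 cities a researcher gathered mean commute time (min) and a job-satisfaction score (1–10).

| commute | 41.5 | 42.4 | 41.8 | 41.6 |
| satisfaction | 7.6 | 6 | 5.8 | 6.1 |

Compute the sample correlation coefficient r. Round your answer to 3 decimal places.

-0.538

n = 4, Σx = 167.3, Σy = 25.5, Σx² = 6997.81, Σy² = 164.61, Σxy = 1066
nΣxy − ΣxΣy = 4264 − 4266.15 = -2.15
nΣx² − (Σx)² = 27991.24 − 27989.29 = 1.95; nΣy² − (Σy)² = 658.44 − 650.25 = 8.19
r = -2.15 / √(1.95 × 8.19) = -2.15 / 3.9963 ≈ -0.538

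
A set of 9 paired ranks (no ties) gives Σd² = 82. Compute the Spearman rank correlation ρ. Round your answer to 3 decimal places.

0.317

ρ = 1 − 6Σd² / [n(n²−1)] = 1 − 6×82 / (9×80)
  = 1 − 492/720 = 1 − 0.6833 ≈ 0.317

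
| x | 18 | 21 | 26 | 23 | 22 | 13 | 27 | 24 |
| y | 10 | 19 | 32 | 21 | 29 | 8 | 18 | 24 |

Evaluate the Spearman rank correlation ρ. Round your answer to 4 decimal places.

0.5714

Rank x: 2, 3, 7, 5, 4, 1, 8, 6
Rank y: 2, 4, 8, 5, 7, 1, 3, 6
d = rank(x) − rank(y): 0, -1, -1, 0, -3, 0, 5, 0; Σd² = 36
ρ = 1 − 6Σd² / [n(n²−1)] = 1 − 6×36 / (8×63) = 1 − 216/504 ≈ 0.5714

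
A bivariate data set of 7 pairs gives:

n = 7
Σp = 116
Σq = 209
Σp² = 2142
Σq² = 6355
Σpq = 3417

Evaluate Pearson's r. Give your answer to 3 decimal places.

-0.292

r = (nΣpq − ΣpΣq) / √[(nΣp² − (Σp)²)(nΣq² − (Σq)²)]
Numerator: 7×3417 − 116×209 = -325
Denominator: √[(14994 − 13456)(44485 − 43681)] = √[1538 × 804] = 1112.0036
r = -325 / 1112.0036 ≈ -0.292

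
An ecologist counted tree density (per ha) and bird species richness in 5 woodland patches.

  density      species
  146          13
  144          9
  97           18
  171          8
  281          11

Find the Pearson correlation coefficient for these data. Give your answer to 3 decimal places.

n = 5, Σx = 839, Σy = 59, Σx² = 159663, Σy² = 759, Σxy = 9399
nΣxy − ΣxΣy = 46995 − 49501 = -2506
nΣx² − (Σx)² = 798315 − 703921 = 94394; nΣy² − (Σy)² = 3795 − 3481 = 314
r = -2506 / √(94394 × 314) = -2506 / 5444.2370 ≈ -0.460

-0.460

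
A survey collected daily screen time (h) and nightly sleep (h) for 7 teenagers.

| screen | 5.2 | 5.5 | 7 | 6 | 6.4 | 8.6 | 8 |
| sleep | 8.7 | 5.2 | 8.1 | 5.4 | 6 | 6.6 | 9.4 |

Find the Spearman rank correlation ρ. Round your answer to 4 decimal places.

Rank screen: 1, 2, 5, 3, 4, 7, 6
Rank sleep: 6, 1, 5, 2, 3, 4, 7
d = rank(screen) − rank(sleep): -5, 1, 0, 1, 1, 3, -1; Σd² = 38
ρ = 1 − 6Σd² / [n(n²−1)] = 1 − 6×38 / (7×48) = 1 − 228/336 ≈ 0.3214

0.3214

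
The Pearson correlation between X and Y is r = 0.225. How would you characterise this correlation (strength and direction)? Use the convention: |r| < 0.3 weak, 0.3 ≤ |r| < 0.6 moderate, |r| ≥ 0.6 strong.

r = 0.225 > 0 so the relationship is positive.
|r| = 0.225, which falls in the weak range.

weak positive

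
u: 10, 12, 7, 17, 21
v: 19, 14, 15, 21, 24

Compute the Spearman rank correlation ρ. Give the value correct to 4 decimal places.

Rank u: 2, 3, 1, 4, 5
Rank v: 3, 1, 2, 4, 5
d = rank(u) − rank(v): -1, 2, -1, 0, 0; Σd² = 6
ρ = 1 − 6Σd² / [n(n²−1)] = 1 − 6×6 / (5×24) = 1 − 36/120 ≈ 0.7000

0.7000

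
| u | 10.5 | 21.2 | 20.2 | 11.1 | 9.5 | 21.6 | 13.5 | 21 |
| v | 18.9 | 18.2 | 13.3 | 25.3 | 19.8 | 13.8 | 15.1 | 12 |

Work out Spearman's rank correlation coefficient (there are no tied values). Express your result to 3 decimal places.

-0.667

Rank u: 2, 7, 5, 3, 1, 8, 4, 6
Rank v: 6, 5, 2, 8, 7, 3, 4, 1
d = rank(u) − rank(v): -4, 2, 3, -5, -6, 5, 0, 5; Σd² = 140
ρ = 1 − 6Σd² / [n(n²−1)] = 1 − 6×140 / (8×63) = 1 − 840/504 ≈ -0.667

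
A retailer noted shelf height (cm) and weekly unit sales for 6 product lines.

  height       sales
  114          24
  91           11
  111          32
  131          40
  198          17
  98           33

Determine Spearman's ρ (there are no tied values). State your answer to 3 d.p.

Rank height: 4, 1, 3, 5, 6, 2
Rank sales: 3, 1, 4, 6, 2, 5
d = rank(height) − rank(sales): 1, 0, -1, -1, 4, -3; Σd² = 28
ρ = 1 − 6Σd² / [n(n²−1)] = 1 − 6×28 / (6×35) = 1 − 168/210 ≈ 0.200

0.200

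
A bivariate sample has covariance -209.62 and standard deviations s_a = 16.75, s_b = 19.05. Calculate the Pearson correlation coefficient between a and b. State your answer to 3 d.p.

r = Cov(a,b) / (s_a · s_b) = -209.62 / (16.75 × 19.05)
  = -209.62 / 319.0875 ≈ -0.657

-0.657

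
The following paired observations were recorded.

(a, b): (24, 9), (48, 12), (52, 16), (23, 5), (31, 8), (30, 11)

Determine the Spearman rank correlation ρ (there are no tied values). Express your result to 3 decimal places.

0.829

Rank a: 2, 5, 6, 1, 4, 3
Rank b: 3, 5, 6, 1, 2, 4
d = rank(a) − rank(b): -1, 0, 0, 0, 2, -1; Σd² = 6
ρ = 1 − 6Σd² / [n(n²−1)] = 1 − 6×6 / (6×35) = 1 − 36/210 ≈ 0.829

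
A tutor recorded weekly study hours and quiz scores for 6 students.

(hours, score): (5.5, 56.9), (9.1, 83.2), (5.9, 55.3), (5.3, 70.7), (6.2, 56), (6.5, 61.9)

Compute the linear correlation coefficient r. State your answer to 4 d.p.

n = 6, Σx = 38.5, Σy = 384, Σx² = 256.65, Σy² = 25184.04, Σxy = 2520.6
nΣxy − ΣxΣy = 15123.6 − 14784 = 339.6
nΣx² − (Σx)² = 1539.9 − 1482.25 = 57.65; nΣy² − (Σy)² = 151104.24 − 147456 = 3648.24
r = 339.6 / √(57.65 × 3648.24) = 339.6 / 458.6077 ≈ 0.7405

0.7405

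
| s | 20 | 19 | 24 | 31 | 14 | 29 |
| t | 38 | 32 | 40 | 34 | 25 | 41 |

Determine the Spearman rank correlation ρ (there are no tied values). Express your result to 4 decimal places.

Rank s: 3, 2, 4, 6, 1, 5
Rank t: 4, 2, 5, 3, 1, 6
d = rank(s) − rank(t): -1, 0, -1, 3, 0, -1; Σd² = 12
ρ = 1 − 6Σd² / [n(n²−1)] = 1 − 6×12 / (6×35) = 1 − 72/210 ≈ 0.6571

0.6571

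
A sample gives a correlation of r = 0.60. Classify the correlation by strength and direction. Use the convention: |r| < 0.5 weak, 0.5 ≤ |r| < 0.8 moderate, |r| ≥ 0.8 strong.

r = 0.60 > 0 so the relationship is positive.
|r| = 0.60, which falls in the moderate range.

moderate positive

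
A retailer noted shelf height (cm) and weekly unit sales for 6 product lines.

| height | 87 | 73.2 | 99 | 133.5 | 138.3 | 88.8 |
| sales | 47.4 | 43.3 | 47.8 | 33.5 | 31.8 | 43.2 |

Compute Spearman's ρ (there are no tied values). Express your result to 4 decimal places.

Rank height: 2, 1, 4, 5, 6, 3
Rank sales: 5, 4, 6, 2, 1, 3
d = rank(height) − rank(sales): -3, -3, -2, 3, 5, 0; Σd² = 56
ρ = 1 − 6Σd² / [n(n²−1)] = 1 − 6×56 / (6×35) = 1 − 336/210 ≈ -0.6000

-0.6000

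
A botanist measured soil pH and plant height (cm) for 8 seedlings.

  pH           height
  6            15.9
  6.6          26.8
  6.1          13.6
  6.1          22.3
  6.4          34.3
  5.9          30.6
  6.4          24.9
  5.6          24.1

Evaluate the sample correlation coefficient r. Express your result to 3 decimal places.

n = 8, Σx = 49.1, Σy = 192.5, Σx² = 302.07, Σy² = 4966.97, Σxy = 1185.65
nΣxy − ΣxΣy = 9485.2 − 9451.75 = 33.45
nΣx² − (Σx)² = 2416.56 − 2410.81 = 5.75; nΣy² − (Σy)² = 39735.76 − 37056.25 = 2679.51
r = 33.45 / √(5.75 × 2679.51) = 33.45 / 124.1257 ≈ 0.269

0.269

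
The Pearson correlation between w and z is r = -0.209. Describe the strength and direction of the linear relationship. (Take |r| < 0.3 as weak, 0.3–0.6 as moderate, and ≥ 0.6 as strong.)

r = -0.209 < 0 so the relationship is negative.
|r| = 0.209, which falls in the weak range.

weak negative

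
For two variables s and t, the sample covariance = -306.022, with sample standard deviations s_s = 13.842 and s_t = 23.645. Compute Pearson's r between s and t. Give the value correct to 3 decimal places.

r = Cov(s,t) / (s_s · s_t) = -306.022 / (13.842 × 23.645)
  = -306.022 / 327.2941 ≈ -0.935

-0.935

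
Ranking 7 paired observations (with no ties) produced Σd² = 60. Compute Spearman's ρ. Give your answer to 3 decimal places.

-0.071

ρ = 1 − 6Σd² / [n(n²−1)] = 1 − 6×60 / (7×48)
  = 1 − 360/336 = 1 − 1.0714 ≈ -0.071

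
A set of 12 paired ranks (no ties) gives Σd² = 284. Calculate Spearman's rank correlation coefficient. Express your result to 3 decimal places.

ρ = 1 − 6Σd² / [n(n²−1)] = 1 − 6×284 / (12×143)
  = 1 − 1704/1716 = 1 − 0.9930 ≈ 0.007

0.007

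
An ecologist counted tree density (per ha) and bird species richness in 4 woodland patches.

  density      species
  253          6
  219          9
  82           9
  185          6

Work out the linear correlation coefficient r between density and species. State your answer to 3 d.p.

n = 4, Σx = 739, Σy = 30, Σx² = 152919, Σy² = 234, Σxy = 5337
nΣxy − ΣxΣy = 21348 − 22170 = -822
nΣx² − (Σx)² = 611676 − 546121 = 65555; nΣy² − (Σy)² = 936 − 900 = 36
r = -822 / √(65555 × 36) = -822 / 1536.2226 ≈ -0.535

-0.535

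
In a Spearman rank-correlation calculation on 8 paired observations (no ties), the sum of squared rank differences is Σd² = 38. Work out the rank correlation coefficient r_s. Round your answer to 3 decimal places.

0.548

ρ = 1 − 6Σd² / [n(n²−1)] = 1 − 6×38 / (8×63)
  = 1 − 228/504 = 1 − 0.4524 ≈ 0.548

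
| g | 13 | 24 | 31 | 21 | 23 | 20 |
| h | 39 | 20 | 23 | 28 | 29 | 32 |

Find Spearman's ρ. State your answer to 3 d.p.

-0.886

Rank g: 1, 5, 6, 3, 4, 2
Rank h: 6, 1, 2, 3, 4, 5
d = rank(g) − rank(h): -5, 4, 4, 0, 0, -3; Σd² = 66
ρ = 1 − 6Σd² / [n(n²−1)] = 1 − 6×66 / (6×35) = 1 − 396/210 ≈ -0.886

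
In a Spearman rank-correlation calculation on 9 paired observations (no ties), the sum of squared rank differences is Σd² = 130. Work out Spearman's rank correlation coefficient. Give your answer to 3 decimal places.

-0.083

ρ = 1 − 6Σd² / [n(n²−1)] = 1 − 6×130 / (9×80)
  = 1 − 780/720 = 1 − 1.0833 ≈ -0.083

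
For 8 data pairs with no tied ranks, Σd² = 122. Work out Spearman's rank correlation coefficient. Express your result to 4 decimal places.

ρ = 1 − 6Σd² / [n(n²−1)] = 1 − 6×122 / (8×63)
  = 1 − 732/504 = 1 − 1.45238 ≈ -0.4524

-0.4524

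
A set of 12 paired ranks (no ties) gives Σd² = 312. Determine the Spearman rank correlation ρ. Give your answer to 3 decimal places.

-0.091

ρ = 1 − 6Σd² / [n(n²−1)] = 1 − 6×312 / (12×143)
  = 1 − 1872/1716 = 1 − 1.0909 ≈ -0.091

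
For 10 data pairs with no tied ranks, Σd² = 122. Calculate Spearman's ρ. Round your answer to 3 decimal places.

ρ = 1 − 6Σd² / [n(n²−1)] = 1 − 6×122 / (10×99)
  = 1 − 732/990 = 1 − 0.7394 ≈ 0.261

0.261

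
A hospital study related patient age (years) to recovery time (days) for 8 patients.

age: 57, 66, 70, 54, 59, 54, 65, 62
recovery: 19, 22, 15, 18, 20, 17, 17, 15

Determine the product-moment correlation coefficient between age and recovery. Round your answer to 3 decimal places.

n = 8, Σx = 487, Σy = 143, Σx² = 29887, Σy² = 2597, Σxy = 8690
nΣxy − ΣxΣy = 69520 − 69641 = -121
nΣx² − (Σx)² = 239096 − 237169 = 1927; nΣy² − (Σy)² = 20776 − 20449 = 327
r = -121 / √(1927 × 327) = -121 / 793.8067 ≈ -0.152

-0.152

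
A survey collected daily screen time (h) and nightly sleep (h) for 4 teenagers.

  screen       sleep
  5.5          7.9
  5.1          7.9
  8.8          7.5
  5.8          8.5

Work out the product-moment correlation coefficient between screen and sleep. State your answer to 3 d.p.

-0.621

n = 4, Σx = 25.2, Σy = 31.8, Σx² = 167.34, Σy² = 253.32, Σxy = 199.04
nΣxy − ΣxΣy = 796.16 − 801.36 = -5.2
nΣx² − (Σx)² = 669.36 − 635.04 = 34.32; nΣy² − (Σy)² = 1013.28 − 1011.24 = 2.04
r = -5.2 / √(34.32 × 2.04) = -5.2 / 8.3674 ≈ -0.621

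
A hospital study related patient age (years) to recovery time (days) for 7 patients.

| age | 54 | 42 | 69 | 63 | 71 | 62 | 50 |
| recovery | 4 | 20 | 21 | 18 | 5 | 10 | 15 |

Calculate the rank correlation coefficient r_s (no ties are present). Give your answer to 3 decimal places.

Rank age: 3, 1, 6, 5, 7, 4, 2
Rank recovery: 1, 6, 7, 5, 2, 3, 4
d = rank(age) − rank(recovery): 2, -5, -1, 0, 5, 1, -2; Σd² = 60
ρ = 1 − 6Σd² / [n(n²−1)] = 1 − 6×60 / (7×48) = 1 − 360/336 ≈ -0.071

-0.071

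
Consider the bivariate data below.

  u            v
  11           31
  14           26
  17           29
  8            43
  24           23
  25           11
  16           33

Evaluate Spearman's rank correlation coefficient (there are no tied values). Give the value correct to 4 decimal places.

Rank u: 2, 3, 5, 1, 6, 7, 4
Rank v: 5, 3, 4, 7, 2, 1, 6
d = rank(u) − rank(v): -3, 0, 1, -6, 4, 6, -2; Σd² = 102
ρ = 1 − 6Σd² / [n(n²−1)] = 1 − 6×102 / (7×48) = 1 − 612/336 ≈ -0.8214

-0.8214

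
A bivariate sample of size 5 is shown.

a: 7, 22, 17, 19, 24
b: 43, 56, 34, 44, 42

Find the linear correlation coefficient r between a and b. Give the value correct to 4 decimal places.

n = 5, Σa = 89, Σb = 219, Σa² = 1759, Σb² = 9841, Σab = 3955
nΣab − ΣaΣb = 19775 − 19491 = 284
nΣa² − (Σa)² = 8795 − 7921 = 874; nΣb² − (Σb)² = 49205 − 47961 = 1244
r = 284 / √(874 × 1244) = 284 / 1042.7157 ≈ 0.2724

0.2724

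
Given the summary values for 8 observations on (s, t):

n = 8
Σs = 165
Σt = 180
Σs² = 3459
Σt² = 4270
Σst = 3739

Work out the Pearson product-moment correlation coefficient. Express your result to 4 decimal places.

r = (nΣst − ΣsΣt) / √[(nΣs² − (Σs)²)(nΣt² − (Σt)²)]
Numerator: 8×3739 − 165×180 = 212
Denominator: √[(27672 − 27225)(34160 − 32400)] = √[447 × 1760] = 886.9724
r = 212 / 886.9724 ≈ 0.2390

0.2390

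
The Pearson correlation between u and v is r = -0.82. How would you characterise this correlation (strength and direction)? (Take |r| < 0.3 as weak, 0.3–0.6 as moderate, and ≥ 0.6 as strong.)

r = -0.82 < 0 so the relationship is negative.
|r| = 0.82, which falls in the strong range.

strong negative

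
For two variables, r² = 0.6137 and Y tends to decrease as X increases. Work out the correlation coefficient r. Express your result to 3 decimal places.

-0.783

|r| = √0.6137 = 0.783
The association is negative, so r = −0.783.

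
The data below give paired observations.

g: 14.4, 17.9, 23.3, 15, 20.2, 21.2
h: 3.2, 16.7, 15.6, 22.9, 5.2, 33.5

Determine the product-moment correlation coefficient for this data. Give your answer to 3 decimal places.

0.275

n = 6, Σg = 112, Σh = 97.1, Σg² = 2153.14, Σh² = 2206.19, Σgh = 1867.23
nΣgh − ΣgΣh = 11203.38 − 10875.2 = 328.18
nΣg² − (Σg)² = 12918.84 − 12544 = 374.84; nΣh² − (Σh)² = 13237.14 − 9428.41 = 3808.73
r = 328.18 / √(374.84 × 3808.73) = 328.18 / 1194.8491 ≈ 0.275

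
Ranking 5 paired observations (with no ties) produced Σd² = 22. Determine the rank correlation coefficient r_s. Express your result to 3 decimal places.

-0.100

ρ = 1 − 6Σd² / [n(n²−1)] = 1 − 6×22 / (5×24)
  = 1 − 132/120 = 1 − 1.1000 ≈ -0.100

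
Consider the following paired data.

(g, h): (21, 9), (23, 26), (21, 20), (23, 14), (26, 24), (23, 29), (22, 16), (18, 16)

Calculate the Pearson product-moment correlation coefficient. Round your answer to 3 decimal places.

n = 8, Σg = 177, Σh = 154, Σg² = 3953, Σh² = 3282, Σgh = 3460
nΣgh − ΣgΣh = 27680 − 27258 = 422
nΣg² − (Σg)² = 31624 − 31329 = 295; nΣh² − (Σh)² = 26256 − 23716 = 2540
r = 422 / √(295 × 2540) = 422 / 865.6212 ≈ 0.488

0.488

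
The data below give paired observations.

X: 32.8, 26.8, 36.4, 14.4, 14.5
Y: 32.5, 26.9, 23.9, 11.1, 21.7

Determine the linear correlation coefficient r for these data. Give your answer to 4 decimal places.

0.7173

n = 5, ΣX = 124.9, ΣY = 116.1, ΣX² = 3536.65, ΣY² = 2945.17, ΣXY = 3131.37
nΣXY − ΣXΣY = 15656.85 − 14500.89 = 1155.96
nΣX² − (ΣX)² = 17683.25 − 15600.01 = 2083.24; nΣY² − (ΣY)² = 14725.85 − 13479.21 = 1246.64
r = 1155.96 / √(2083.24 × 1246.64) = 1155.96 / 1611.5366 ≈ 0.7173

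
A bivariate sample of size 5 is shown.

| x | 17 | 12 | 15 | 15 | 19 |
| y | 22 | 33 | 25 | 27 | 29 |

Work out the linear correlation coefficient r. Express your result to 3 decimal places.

-0.476

n = 5, Σx = 78, Σy = 136, Σx² = 1244, Σy² = 3768, Σxy = 2101
nΣxy − ΣxΣy = 10505 − 10608 = -103
nΣx² − (Σx)² = 6220 − 6084 = 136; nΣy² − (Σy)² = 18840 − 18496 = 344
r = -103 / √(136 × 344) = -103 / 216.2961 ≈ -0.476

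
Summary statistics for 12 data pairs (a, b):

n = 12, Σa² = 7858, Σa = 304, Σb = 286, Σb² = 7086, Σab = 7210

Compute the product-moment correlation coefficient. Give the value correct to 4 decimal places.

-0.1719

r = (nΣab − ΣaΣb) / √[(nΣa² − (Σa)²)(nΣb² − (Σb)²)]
Numerator: 12×7210 − 304×286 = -424
Denominator: √[(94296 − 92416)(85032 − 81796)] = √[1880 × 3236] = 2466.5117
r = -424 / 2466.5117 ≈ -0.1719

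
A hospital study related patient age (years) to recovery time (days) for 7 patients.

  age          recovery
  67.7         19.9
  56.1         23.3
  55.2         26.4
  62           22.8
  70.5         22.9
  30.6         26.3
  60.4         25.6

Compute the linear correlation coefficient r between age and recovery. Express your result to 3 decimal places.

-0.663

n = 7, Σx = 402.5, Σy = 167.2, Σx² = 24176.31, Σy² = 4027.16, Σxy = 9490.71
nΣxy − ΣxΣy = 66434.97 − 67298 = -863.03
nΣx² − (Σx)² = 169234.17 − 162006.25 = 7227.92; nΣy² − (Σy)² = 28190.12 − 27955.84 = 234.28
r = -863.03 / √(7227.92 × 234.28) = -863.03 / 1301.2906 ≈ -0.663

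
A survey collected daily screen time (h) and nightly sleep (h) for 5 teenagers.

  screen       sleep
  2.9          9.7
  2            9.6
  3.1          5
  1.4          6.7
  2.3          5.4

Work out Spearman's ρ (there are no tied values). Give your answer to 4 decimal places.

-0.3000

Rank screen: 4, 2, 5, 1, 3
Rank sleep: 5, 4, 1, 3, 2
d = rank(screen) − rank(sleep): -1, -2, 4, -2, 1; Σd² = 26
ρ = 1 − 6Σd² / [n(n²−1)] = 1 − 6×26 / (5×24) = 1 − 156/120 ≈ -0.3000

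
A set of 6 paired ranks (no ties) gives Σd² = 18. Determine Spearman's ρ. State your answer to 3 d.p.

ρ = 1 − 6Σd² / [n(n²−1)] = 1 − 6×18 / (6×35)
  = 1 − 108/210 = 1 − 0.5143 ≈ 0.486

0.486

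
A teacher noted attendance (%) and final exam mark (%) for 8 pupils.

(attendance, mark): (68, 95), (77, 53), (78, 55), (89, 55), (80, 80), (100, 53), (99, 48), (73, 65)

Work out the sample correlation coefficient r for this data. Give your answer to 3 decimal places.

-0.673

n = 8, Σx = 664, Σy = 504, Σx² = 56088, Σy² = 33622, Σxy = 40923
nΣxy − ΣxΣy = 327384 − 334656 = -7272
nΣx² − (Σx)² = 448704 − 440896 = 7808; nΣy² − (Σy)² = 268976 − 254016 = 14960
r = -7272 / √(7808 × 14960) = -7272 / 10807.7602 ≈ -0.673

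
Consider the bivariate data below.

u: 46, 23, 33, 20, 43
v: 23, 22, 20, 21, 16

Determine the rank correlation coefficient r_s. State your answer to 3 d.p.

Rank u: 5, 2, 3, 1, 4
Rank v: 5, 4, 2, 3, 1
d = rank(u) − rank(v): 0, -2, 1, -2, 3; Σd² = 18
ρ = 1 − 6Σd² / [n(n²−1)] = 1 − 6×18 / (5×24) = 1 − 108/120 ≈ 0.100

0.100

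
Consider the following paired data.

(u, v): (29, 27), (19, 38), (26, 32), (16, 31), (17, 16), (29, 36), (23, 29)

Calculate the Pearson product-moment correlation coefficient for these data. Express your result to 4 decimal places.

n = 7, Σu = 159, Σv = 209, Σu² = 3793, Σv² = 6551, Σuv = 4816
nΣuv − ΣuΣv = 33712 − 33231 = 481
nΣu² − (Σu)² = 26551 − 25281 = 1270; nΣv² − (Σv)² = 45857 − 43681 = 2176
r = 481 / √(1270 × 2176) = 481 / 1662.3838 ≈ 0.2893

0.2893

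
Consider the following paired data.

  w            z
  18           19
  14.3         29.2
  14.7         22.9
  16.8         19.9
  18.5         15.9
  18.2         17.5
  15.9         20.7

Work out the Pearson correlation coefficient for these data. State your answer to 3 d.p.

-0.906

n = 7, Σw = 116.4, Σz = 145.1, Σw² = 1953.12, Σz² = 3121.61, Σwz = 2372.29
nΣwz − ΣwΣz = 16606.03 − 16889.64 = -283.61
nΣw² − (Σw)² = 13671.84 − 13548.96 = 122.88; nΣz² − (Σz)² = 21851.27 − 21054.01 = 797.26
r = -283.61 / √(122.88 × 797.26) = -283.61 / 312.9973 ≈ -0.906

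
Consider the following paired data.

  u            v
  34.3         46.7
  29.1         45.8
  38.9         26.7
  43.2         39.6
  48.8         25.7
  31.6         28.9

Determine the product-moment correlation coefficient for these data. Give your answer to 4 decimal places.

-0.5096

n = 6, Σu = 225.9, Σv = 213.4, Σu² = 8782.75, Σv² = 8055.28, Σuv = 7851.34
nΣuv − ΣuΣv = 47108.04 − 48207.06 = -1099.02
nΣu² − (Σu)² = 52696.5 − 51030.81 = 1665.69; nΣv² − (Σv)² = 48331.68 − 45539.56 = 2792.12
r = -1099.02 / √(1665.69 × 2792.12) = -1099.02 / 2156.5728 ≈ -0.5096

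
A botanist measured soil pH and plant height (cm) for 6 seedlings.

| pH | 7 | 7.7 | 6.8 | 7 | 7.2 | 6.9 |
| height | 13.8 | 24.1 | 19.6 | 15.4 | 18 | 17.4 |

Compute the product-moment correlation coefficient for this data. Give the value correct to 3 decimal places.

n = 6, Σx = 42.6, Σy = 108.3, Σx² = 302.98, Σy² = 2019.33, Σxy = 772.91
nΣxy − ΣxΣy = 4637.46 − 4613.58 = 23.88
nΣx² − (Σx)² = 1817.88 − 1814.76 = 3.12; nΣy² − (Σy)² = 12115.98 − 11728.89 = 387.09
r = 23.88 / √(3.12 × 387.09) = 23.88 / 34.7523 ≈ 0.687

0.687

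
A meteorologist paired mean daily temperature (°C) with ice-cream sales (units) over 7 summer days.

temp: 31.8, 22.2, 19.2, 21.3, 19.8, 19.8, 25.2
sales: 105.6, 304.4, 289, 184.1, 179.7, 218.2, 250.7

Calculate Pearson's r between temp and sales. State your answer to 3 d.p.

-0.577

n = 7, Σx = 159.3, Σy = 1531.7, Σx² = 3745.53, Σy² = 363978.35, Σxy = 33781.95
nΣxy − ΣxΣy = 236473.65 − 243999.81 = -7526.16
nΣx² − (Σx)² = 26218.71 − 25376.49 = 842.22; nΣy² − (Σy)² = 2547848.45 − 2346104.89 = 201743.56
r = -7526.16 / √(842.22 × 201743.56) = -7526.16 / 13035.0474 ≈ -0.577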